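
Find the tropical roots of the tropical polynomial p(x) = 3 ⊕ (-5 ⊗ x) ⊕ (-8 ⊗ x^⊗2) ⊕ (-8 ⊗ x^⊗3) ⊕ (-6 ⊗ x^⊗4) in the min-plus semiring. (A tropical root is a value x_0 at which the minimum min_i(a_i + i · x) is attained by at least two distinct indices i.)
Roots: {-2, 0, 3, 8}

Each tropical root is a break point of the lower envelope of the lines y = a_i + i · x (there are 5 lines, with slopes 0, 1, ..., 4). Only the lines that attain the minimum somewhere contribute to roots; other lines are dominated. Here the surviving (envelope) indices are i = 4, i = 3, i = 2, i = 1, i = 0.
Intersections between consecutive envelope lines give the roots: for adjacent envelope indices i < j the intersection is x = (a_i − a_j) / (j − i). Reading off the sorted break points: {-2, 0, 3, 8}.
Verification: at each break x_0, at least two indices attain the minimum of min_i(a_i + i · x_0).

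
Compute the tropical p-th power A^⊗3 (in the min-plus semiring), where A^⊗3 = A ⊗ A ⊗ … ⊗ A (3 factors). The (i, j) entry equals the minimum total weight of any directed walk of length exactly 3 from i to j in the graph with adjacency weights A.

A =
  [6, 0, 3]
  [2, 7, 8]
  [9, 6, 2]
A^⊗3 =
  [8, 2, 5]
  [4, 8, 7]
  [10, 8, 6]

Each entry (A^⊗3)_ij equals the minimum over all length-3 walks i = v_0 → v_1 → … → v_3 = j of Σ_t A[v_t][v_{t+1}]. For example, for (i, j) = (0, 2) we minimise over 9 possible intermediate vertex sequences; the minimum is 5, attained along the walk 0 → 1 → 0 → 2.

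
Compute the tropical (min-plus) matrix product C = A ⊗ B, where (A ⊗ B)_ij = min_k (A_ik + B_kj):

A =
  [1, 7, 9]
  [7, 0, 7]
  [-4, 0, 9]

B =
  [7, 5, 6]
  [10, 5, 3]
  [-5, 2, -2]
A ⊗ B =
  [4, 6, 7]
  [2, 5, 3]
  [3, 1, 2]

Apply the min-plus product entry-by-entry:
  C[0][0] = min over k of (A[0][0] + B[0][0] = 1 + 7 = 8, A[0][1] + B[1][0] = 7 + 10 = 17, A[0][2] + B[2][0] = 9 + -5 = 4) = 4 (attained at k = 2)
  C[0][1] = min over k of (A[0][0] + B[0][1] = 1 + 5 = 6, A[0][1] + B[1][1] = 7 + 5 = 12, A[0][2] + B[2][1] = 9 + 2 = 11) = 6 (attained at k = 0)
  C[0][2] = min over k of (A[0][0] + B[0][2] = 1 + 6 = 7, A[0][1] + B[1][2] = 7 + 3 = 10, A[0][2] + B[2][2] = 9 + -2 = 7) = 7 (attained at k = 0)
  C[1][0] = min over k of (A[1][0] + B[0][0] = 7 + 7 = 14, A[1][1] + B[1][0] = 0 + 10 = 10, A[1][2] + B[2][0] = 7 + -5 = 2) = 2 (attained at k = 2)
  C[1][1] = min over k of (A[1][0] + B[0][1] = 7 + 5 = 12, A[1][1] + B[1][1] = 0 + 5 = 5, A[1][2] + B[2][1] = 7 + 2 = 9) = 5 (attained at k = 1)
  C[1][2] = min over k of (A[1][0] + B[0][2] = 7 + 6 = 13, A[1][1] + B[1][2] = 0 + 3 = 3, A[1][2] + B[2][2] = 7 + -2 = 5) = 3 (attained at k = 1)
  C[2][0] = min over k of (A[2][0] + B[0][0] = -4 + 7 = 3, A[2][1] + B[1][0] = 0 + 10 = 10, A[2][2] + B[2][0] = 9 + -5 = 4) = 3 (attained at k = 0)
  C[2][1] = min over k of (A[2][0] + B[0][1] = -4 + 5 = 1, A[2][1] + B[1][1] = 0 + 5 = 5, A[2][2] + B[2][1] = 9 + 2 = 11) = 1 (attained at k = 0)
  C[2][2] = min over k of (A[2][0] + B[0][2] = -4 + 6 = 2, A[2][1] + B[1][2] = 0 + 3 = 3, A[2][2] + B[2][2] = 9 + -2 = 7) = 2 (attained at k = 0)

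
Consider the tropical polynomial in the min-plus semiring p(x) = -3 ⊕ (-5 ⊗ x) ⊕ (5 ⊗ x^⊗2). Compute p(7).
p(7) = -3

A tropical monomial a ⊗ x^⊗i evaluates to a + i · x. Evaluating each term at x = 7:
  Term 0 contributes -3 + 0 · 7 = -3
  Term 1 contributes -5 + 1 · 7 = 2
  Term 2 contributes 5 + 2 · 7 = 19
p(7) = ⊕ of these = min[-3, 2, 19] = -3.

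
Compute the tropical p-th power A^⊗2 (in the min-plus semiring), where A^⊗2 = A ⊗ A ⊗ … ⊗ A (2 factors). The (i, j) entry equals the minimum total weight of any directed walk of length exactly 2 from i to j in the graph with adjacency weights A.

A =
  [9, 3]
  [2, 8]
A^⊗2 =
  [5, 11]
  [10, 5]

Each entry (A^⊗2)_ij equals the minimum over all length-2 walks i = v_0 → v_1 → … → v_2 = j of Σ_t A[v_t][v_{t+1}]. For example, for (i, j) = (0, 1) we minimise over 2 possible intermediate vertex sequences; the minimum is 11, attained along the walk 0 → 1 → 1.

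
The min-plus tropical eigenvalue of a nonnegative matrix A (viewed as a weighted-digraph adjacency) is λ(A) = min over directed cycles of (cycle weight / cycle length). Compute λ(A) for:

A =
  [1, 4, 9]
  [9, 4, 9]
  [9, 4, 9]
λ(A) = 1

Enumerate directed cycles and compute their means (weight / length). Sample:
  cycle 0 → 0: weight = 1, length = 1, mean = 1/1 ≈ 1.000
  cycle 1 → 1: weight = 4, length = 1, mean = 4/1 ≈ 4.000
  cycle 2 → 2: weight = 9, length = 1, mean = 9/1 ≈ 9.000
  cycle 0 → 1 → 0: weight = 13, length = 2, mean = 13/2 ≈ 6.500
  cycle 0 → 2 → 0: weight = 18, length = 2, mean = 18/2 ≈ 9.000
  cycle 1 → 0 → 1: weight = 13, length = 2, mean = 13/2 ≈ 6.500
Minimum mean = 1.000, attained e.g. along the cycle 0 → 0 with weight 1 and length 1. So λ(A) = 1/1 = 1.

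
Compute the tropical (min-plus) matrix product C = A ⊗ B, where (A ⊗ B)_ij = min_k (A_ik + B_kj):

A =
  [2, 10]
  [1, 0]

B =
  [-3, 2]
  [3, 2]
A ⊗ B =
  [-1, 4]
  [-2, 2]

Apply the min-plus product entry-by-entry:
  C[0][0] = min over k of (A[0][0] + B[0][0] = 2 + -3 = -1, A[0][1] + B[1][0] = 10 + 3 = 13) = -1 (attained at k = 0)
  C[0][1] = min over k of (A[0][0] + B[0][1] = 2 + 2 = 4, A[0][1] + B[1][1] = 10 + 2 = 12) = 4 (attained at k = 0)
  C[1][0] = min over k of (A[1][0] + B[0][0] = 1 + -3 = -2, A[1][1] + B[1][0] = 0 + 3 = 3) = -2 (attained at k = 0)
  C[1][1] = min over k of (A[1][0] + B[0][1] = 1 + 2 = 3, A[1][1] + B[1][1] = 0 + 2 = 2) = 2 (attained at k = 1)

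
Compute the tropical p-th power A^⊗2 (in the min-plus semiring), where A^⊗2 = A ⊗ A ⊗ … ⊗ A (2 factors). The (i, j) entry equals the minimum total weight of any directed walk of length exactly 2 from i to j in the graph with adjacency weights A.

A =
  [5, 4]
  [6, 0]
A^⊗2 =
  [10, 4]
  [6, 0]

Each entry (A^⊗2)_ij equals the minimum over all length-2 walks i = v_0 → v_1 → … → v_2 = j of Σ_t A[v_t][v_{t+1}]. For example, for (i, j) = (0, 1) we minimise over 2 possible intermediate vertex sequences; the minimum is 4, attained along the walk 0 → 1 → 1.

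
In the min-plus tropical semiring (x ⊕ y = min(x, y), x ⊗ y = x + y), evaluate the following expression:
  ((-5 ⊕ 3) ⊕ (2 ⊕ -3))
((-5 ⊕ 3) ⊕ (2 ⊕ -3)) = -5

Expand innermost to outermost. Recall ⊕ takes the minimum of its arguments and ⊗ takes their sum. Working out the expression ((-5 ⊕ 3) ⊕ (2 ⊕ -3)) gives -5.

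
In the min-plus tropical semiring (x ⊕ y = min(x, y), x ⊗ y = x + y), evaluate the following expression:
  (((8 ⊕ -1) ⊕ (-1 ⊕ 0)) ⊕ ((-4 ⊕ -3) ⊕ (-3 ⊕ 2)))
(((8 ⊕ -1) ⊕ (-1 ⊕ 0)) ⊕ ((-4 ⊕ -3) ⊕ (-3 ⊕ 2))) = -4

Expand innermost to outermost. Recall ⊕ takes the minimum of its arguments and ⊗ takes their sum. Working out the expression (((8 ⊕ -1) ⊕ (-1 ⊕ 0)) ⊕ ((-4 ⊕ -3) ⊕ (-3 ⊕ 2))) gives -4.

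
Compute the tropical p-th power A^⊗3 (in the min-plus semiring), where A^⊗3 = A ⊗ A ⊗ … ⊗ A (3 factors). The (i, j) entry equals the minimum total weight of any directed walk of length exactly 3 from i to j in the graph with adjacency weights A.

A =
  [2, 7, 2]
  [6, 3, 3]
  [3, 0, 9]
A^⊗3 =
  [6, 4, 5]
  [8, 6, 6]
  [6, 3, 6]

Each entry (A^⊗3)_ij equals the minimum over all length-3 walks i = v_0 → v_1 → … → v_3 = j of Σ_t A[v_t][v_{t+1}]. For example, for (i, j) = (0, 2) we minimise over 9 possible intermediate vertex sequences; the minimum is 5, attained along the walk 0 → 2 → 1 → 2.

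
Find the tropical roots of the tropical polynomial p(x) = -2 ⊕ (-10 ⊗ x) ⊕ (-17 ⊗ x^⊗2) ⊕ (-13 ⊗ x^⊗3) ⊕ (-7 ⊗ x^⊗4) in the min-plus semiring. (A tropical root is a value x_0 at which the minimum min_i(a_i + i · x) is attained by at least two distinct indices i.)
Roots: {-6, -4, 7, 8}

Each tropical root is a break point of the lower envelope of the lines y = a_i + i · x (there are 5 lines, with slopes 0, 1, ..., 4). Only the lines that attain the minimum somewhere contribute to roots; other lines are dominated. Here the surviving (envelope) indices are i = 4, i = 3, i = 2, i = 1, i = 0.
Intersections between consecutive envelope lines give the roots: for adjacent envelope indices i < j the intersection is x = (a_i − a_j) / (j − i). Reading off the sorted break points: {-6, -4, 7, 8}.
Verification: at each break x_0, at least two indices attain the minimum of min_i(a_i + i · x_0).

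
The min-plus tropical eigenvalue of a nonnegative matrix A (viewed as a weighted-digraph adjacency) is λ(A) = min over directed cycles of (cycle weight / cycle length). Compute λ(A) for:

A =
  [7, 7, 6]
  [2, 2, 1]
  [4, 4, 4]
λ(A) = 2

Enumerate directed cycles and compute their means (weight / length). Sample:
  cycle 0 → 0: weight = 7, length = 1, mean = 7/1 ≈ 7.000
  cycle 1 → 1: weight = 2, length = 1, mean = 2/1 ≈ 2.000
  cycle 2 → 2: weight = 4, length = 1, mean = 4/1 ≈ 4.000
  cycle 0 → 1 → 0: weight = 9, length = 2, mean = 9/2 ≈ 4.500
  cycle 0 → 2 → 0: weight = 10, length = 2, mean = 10/2 ≈ 5.000
  cycle 1 → 0 → 1: weight = 9, length = 2, mean = 9/2 ≈ 4.500
Minimum mean = 2.000, attained e.g. along the cycle 1 → 1 with weight 2 and length 1. So λ(A) = 2/1 = 2.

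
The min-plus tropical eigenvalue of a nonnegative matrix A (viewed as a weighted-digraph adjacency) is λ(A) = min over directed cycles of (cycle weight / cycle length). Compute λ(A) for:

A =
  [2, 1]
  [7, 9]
λ(A) = 2

Enumerate directed cycles and compute their means (weight / length). Sample:
  cycle 0 → 0: weight = 2, length = 1, mean = 2/1 ≈ 2.000
  cycle 1 → 1: weight = 9, length = 1, mean = 9/1 ≈ 9.000
  cycle 0 → 1 → 0: weight = 8, length = 2, mean = 8/2 ≈ 4.000
  cycle 1 → 0 → 1: weight = 8, length = 2, mean = 8/2 ≈ 4.000
Minimum mean = 2.000, attained e.g. along the cycle 0 → 0 with weight 2 and length 1. So λ(A) = 2/1 = 2.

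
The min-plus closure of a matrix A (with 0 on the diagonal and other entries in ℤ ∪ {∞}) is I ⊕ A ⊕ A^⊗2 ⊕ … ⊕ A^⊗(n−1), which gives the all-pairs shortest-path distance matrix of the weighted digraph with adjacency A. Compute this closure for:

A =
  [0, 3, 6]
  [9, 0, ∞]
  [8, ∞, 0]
Closure =
  [0, 3, 6]
  [9, 0, 15]
  [8, 11, 0]

This is the Floyd-Warshall all-pairs shortest-path computation. For each intermediate vertex k = 0, 1, …, 2, update dist[i][j] ← min(dist[i][j], dist[i][k] + dist[k][j]). The final matrix gives, for each (i, j), the minimum total weight of any directed path from i to j (possibly empty when i = j).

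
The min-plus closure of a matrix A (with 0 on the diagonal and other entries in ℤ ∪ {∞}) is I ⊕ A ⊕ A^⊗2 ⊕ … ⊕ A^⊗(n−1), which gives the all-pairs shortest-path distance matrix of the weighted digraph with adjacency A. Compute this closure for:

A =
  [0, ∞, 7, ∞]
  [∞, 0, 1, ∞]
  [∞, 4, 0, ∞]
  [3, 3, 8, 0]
Closure =
  [0, 11, 7, ∞]
  [∞, 0, 1, ∞]
  [∞, 4, 0, ∞]
  [3, 3, 4, 0]

This is the Floyd-Warshall all-pairs shortest-path computation. For each intermediate vertex k = 0, 1, …, 3, update dist[i][j] ← min(dist[i][j], dist[i][k] + dist[k][j]). The final matrix gives, for each (i, j), the minimum total weight of any directed path from i to j (possibly empty when i = j).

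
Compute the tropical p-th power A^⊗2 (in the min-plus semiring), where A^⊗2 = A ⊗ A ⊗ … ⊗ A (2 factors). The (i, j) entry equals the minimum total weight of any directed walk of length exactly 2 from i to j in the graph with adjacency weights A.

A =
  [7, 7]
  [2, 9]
A^⊗2 =
  [9, 14]
  [9, 9]

Each entry (A^⊗2)_ij equals the minimum over all length-2 walks i = v_0 → v_1 → … → v_2 = j of Σ_t A[v_t][v_{t+1}]. For example, for (i, j) = (0, 1) we minimise over 2 possible intermediate vertex sequences; the minimum is 14, attained along the walk 0 → 0 → 1.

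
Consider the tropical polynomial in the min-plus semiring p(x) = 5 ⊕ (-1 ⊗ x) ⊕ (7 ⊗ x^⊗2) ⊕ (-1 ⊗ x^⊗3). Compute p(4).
p(4) = 3

A tropical monomial a ⊗ x^⊗i evaluates to a + i · x. Evaluating each term at x = 4:
  Term 0 contributes 5 + 0 · 4 = 5
  Term 1 contributes -1 + 1 · 4 = 3
  Term 2 contributes 7 + 2 · 4 = 15
  Term 3 contributes -1 + 3 · 4 = 11
p(4) = ⊕ of these = min[5, 3, 15, 11] = 3.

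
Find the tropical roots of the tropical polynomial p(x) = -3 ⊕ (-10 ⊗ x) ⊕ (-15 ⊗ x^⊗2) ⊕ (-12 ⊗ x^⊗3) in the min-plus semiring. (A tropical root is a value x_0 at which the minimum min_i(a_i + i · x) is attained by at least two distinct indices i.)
Roots: {-3, 5, 7}

Each tropical root is a break point of the lower envelope of the lines y = a_i + i · x (there are 4 lines, with slopes 0, 1, ..., 3). Only the lines that attain the minimum somewhere contribute to roots; other lines are dominated. Here the surviving (envelope) indices are i = 3, i = 2, i = 1, i = 0.
Intersections between consecutive envelope lines give the roots: for adjacent envelope indices i < j the intersection is x = (a_i − a_j) / (j − i). Reading off the sorted break points: {-3, 5, 7}.
Verification: at each break x_0, at least two indices attain the minimum of min_i(a_i + i · x_0).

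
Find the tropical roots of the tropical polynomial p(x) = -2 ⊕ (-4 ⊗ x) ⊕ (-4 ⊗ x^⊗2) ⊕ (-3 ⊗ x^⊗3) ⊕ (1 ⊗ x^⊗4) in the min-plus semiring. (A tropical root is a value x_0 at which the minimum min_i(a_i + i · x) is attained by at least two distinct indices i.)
Roots: {-4, -1, 0, 2}

Each tropical root is a break point of the lower envelope of the lines y = a_i + i · x (there are 5 lines, with slopes 0, 1, ..., 4). Only the lines that attain the minimum somewhere contribute to roots; other lines are dominated. Here the surviving (envelope) indices are i = 4, i = 3, i = 2, i = 1, i = 0.
Intersections between consecutive envelope lines give the roots: for adjacent envelope indices i < j the intersection is x = (a_i − a_j) / (j − i). Reading off the sorted break points: {-4, -1, 0, 2}.
Verification: at each break x_0, at least two indices attain the minimum of min_i(a_i + i · x_0).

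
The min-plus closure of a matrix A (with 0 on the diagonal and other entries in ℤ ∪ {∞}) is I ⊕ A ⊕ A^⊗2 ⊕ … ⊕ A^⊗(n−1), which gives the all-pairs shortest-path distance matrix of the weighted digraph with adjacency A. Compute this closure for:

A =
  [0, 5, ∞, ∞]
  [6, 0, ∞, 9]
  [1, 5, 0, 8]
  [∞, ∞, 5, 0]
Closure =
  [0, 5, 19, 14]
  [6, 0, 14, 9]
  [1, 5, 0, 8]
  [6, 10, 5, 0]

This is the Floyd-Warshall all-pairs shortest-path computation. For each intermediate vertex k = 0, 1, …, 3, update dist[i][j] ← min(dist[i][j], dist[i][k] + dist[k][j]). The final matrix gives, for each (i, j), the minimum total weight of any directed path from i to j (possibly empty when i = j).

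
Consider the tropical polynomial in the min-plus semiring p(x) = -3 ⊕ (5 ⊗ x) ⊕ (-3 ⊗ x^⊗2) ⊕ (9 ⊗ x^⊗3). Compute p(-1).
p(-1) = -5

A tropical monomial a ⊗ x^⊗i evaluates to a + i · x. Evaluating each term at x = -1:
  Term 0 contributes -3 + 0 · -1 = -3
  Term 1 contributes 5 + 1 · -1 = 4
  Term 2 contributes -3 + 2 · -1 = -5
  Term 3 contributes 9 + 3 · -1 = 6
p(-1) = ⊕ of these = min[-3, 4, -5, 6] = -5.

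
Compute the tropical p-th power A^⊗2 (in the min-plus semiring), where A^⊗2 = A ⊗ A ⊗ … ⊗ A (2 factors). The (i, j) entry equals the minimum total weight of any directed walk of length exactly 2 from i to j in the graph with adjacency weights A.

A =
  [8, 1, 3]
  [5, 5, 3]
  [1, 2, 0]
A^⊗2 =
  [4, 5, 3]
  [4, 5, 3]
  [1, 2, 0]

Each entry (A^⊗2)_ij equals the minimum over all length-2 walks i = v_0 → v_1 → … → v_2 = j of Σ_t A[v_t][v_{t+1}]. For example, for (i, j) = (0, 2) we minimise over 3 possible intermediate vertex sequences; the minimum is 3, attained along the walk 0 → 2 → 2.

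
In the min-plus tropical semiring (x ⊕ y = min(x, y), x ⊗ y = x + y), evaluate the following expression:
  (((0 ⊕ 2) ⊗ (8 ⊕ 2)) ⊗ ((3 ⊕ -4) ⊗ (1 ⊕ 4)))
(((0 ⊕ 2) ⊗ (8 ⊕ 2)) ⊗ ((3 ⊕ -4) ⊗ (1 ⊕ 4))) = -1

Expand innermost to outermost. Recall ⊕ takes the minimum of its arguments and ⊗ takes their sum. Working out the expression (((0 ⊕ 2) ⊗ (8 ⊕ 2)) ⊗ ((3 ⊕ -4) ⊗ (1 ⊕ 4))) gives -1.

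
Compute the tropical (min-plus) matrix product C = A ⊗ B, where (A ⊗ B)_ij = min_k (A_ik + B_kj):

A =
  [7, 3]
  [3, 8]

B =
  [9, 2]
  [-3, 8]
A ⊗ B =
  [0, 9]
  [5, 5]

Apply the min-plus product entry-by-entry:
  C[0][0] = min over k of (A[0][0] + B[0][0] = 7 + 9 = 16, A[0][1] + B[1][0] = 3 + -3 = 0) = 0 (attained at k = 1)
  C[0][1] = min over k of (A[0][0] + B[0][1] = 7 + 2 = 9, A[0][1] + B[1][1] = 3 + 8 = 11) = 9 (attained at k = 0)
  C[1][0] = min over k of (A[1][0] + B[0][0] = 3 + 9 = 12, A[1][1] + B[1][0] = 8 + -3 = 5) = 5 (attained at k = 1)
  C[1][1] = min over k of (A[1][0] + B[0][1] = 3 + 2 = 5, A[1][1] + B[1][1] = 8 + 8 = 16) = 5 (attained at k = 0)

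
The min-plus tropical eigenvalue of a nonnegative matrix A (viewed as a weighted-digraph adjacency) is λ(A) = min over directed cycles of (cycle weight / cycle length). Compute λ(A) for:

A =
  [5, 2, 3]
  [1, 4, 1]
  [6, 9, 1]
λ(A) = 1

Enumerate directed cycles and compute their means (weight / length). Sample:
  cycle 0 → 0: weight = 5, length = 1, mean = 5/1 ≈ 5.000
  cycle 1 → 1: weight = 4, length = 1, mean = 4/1 ≈ 4.000
  cycle 2 → 2: weight = 1, length = 1, mean = 1/1 ≈ 1.000
  cycle 0 → 1 → 0: weight = 3, length = 2, mean = 3/2 ≈ 1.500
  cycle 0 → 2 → 0: weight = 9, length = 2, mean = 9/2 ≈ 4.500
  cycle 1 → 0 → 1: weight = 3, length = 2, mean = 3/2 ≈ 1.500
Minimum mean = 1.000, attained e.g. along the cycle 2 → 2 with weight 1 and length 1. So λ(A) = 1/1 = 1.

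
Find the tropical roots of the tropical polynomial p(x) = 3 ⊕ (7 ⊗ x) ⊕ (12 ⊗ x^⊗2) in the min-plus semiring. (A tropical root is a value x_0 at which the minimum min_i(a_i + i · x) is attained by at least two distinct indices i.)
Roots: {-5, -4}

Each tropical root is a break point of the lower envelope of the lines y = a_i + i · x (there are 3 lines, with slopes 0, 1, ..., 2). Only the lines that attain the minimum somewhere contribute to roots; other lines are dominated. Here the surviving (envelope) indices are i = 2, i = 1, i = 0.
Intersections between consecutive envelope lines give the roots: for adjacent envelope indices i < j the intersection is x = (a_i − a_j) / (j − i). Reading off the sorted break points: {-5, -4}.
Verification: at each break x_0, at least two indices attain the minimum of min_i(a_i + i · x_0).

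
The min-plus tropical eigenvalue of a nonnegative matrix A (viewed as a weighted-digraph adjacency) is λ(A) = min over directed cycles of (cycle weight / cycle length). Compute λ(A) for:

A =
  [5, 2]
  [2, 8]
λ(A) = 2

Enumerate directed cycles and compute their means (weight / length). Sample:
  cycle 0 → 0: weight = 5, length = 1, mean = 5/1 ≈ 5.000
  cycle 1 → 1: weight = 8, length = 1, mean = 8/1 ≈ 8.000
  cycle 0 → 1 → 0: weight = 4, length = 2, mean = 4/2 ≈ 2.000
  cycle 1 → 0 → 1: weight = 4, length = 2, mean = 4/2 ≈ 2.000
Minimum mean = 2.000, attained e.g. along the cycle 0 → 1 → 0 with weight 4 and length 2. So λ(A) = 4/2 = 2.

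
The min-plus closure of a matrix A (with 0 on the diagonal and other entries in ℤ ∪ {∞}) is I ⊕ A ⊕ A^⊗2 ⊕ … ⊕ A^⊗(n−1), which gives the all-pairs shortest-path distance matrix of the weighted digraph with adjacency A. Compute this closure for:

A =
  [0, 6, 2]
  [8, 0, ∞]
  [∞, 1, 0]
Closure =
  [0, 3, 2]
  [8, 0, 10]
  [9, 1, 0]

This is the Floyd-Warshall all-pairs shortest-path computation. For each intermediate vertex k = 0, 1, …, 2, update dist[i][j] ← min(dist[i][j], dist[i][k] + dist[k][j]). The final matrix gives, for each (i, j), the minimum total weight of any directed path from i to j (possibly empty when i = j).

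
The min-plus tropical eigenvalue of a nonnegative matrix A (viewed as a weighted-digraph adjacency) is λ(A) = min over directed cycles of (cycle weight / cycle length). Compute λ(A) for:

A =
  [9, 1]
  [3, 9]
λ(A) = 2

Enumerate directed cycles and compute their means (weight / length). Sample:
  cycle 0 → 0: weight = 9, length = 1, mean = 9/1 ≈ 9.000
  cycle 1 → 1: weight = 9, length = 1, mean = 9/1 ≈ 9.000
  cycle 0 → 1 → 0: weight = 4, length = 2, mean = 4/2 ≈ 2.000
  cycle 1 → 0 → 1: weight = 4, length = 2, mean = 4/2 ≈ 2.000
Minimum mean = 2.000, attained e.g. along the cycle 0 → 1 → 0 with weight 4 and length 2. So λ(A) = 4/2 = 2.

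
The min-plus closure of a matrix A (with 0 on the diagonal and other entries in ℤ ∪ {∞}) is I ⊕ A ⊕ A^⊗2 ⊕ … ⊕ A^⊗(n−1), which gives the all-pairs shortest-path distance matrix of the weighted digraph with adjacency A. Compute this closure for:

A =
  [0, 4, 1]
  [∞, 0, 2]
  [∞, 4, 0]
Closure =
  [0, 4, 1]
  [∞, 0, 2]
  [∞, 4, 0]

This is the Floyd-Warshall all-pairs shortest-path computation. For each intermediate vertex k = 0, 1, …, 2, update dist[i][j] ← min(dist[i][j], dist[i][k] + dist[k][j]). The final matrix gives, for each (i, j), the minimum total weight of any directed path from i to j (possibly empty when i = j).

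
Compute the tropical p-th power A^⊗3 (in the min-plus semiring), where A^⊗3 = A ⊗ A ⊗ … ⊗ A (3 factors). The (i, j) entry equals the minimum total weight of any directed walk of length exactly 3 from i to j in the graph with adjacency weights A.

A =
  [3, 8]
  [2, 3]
A^⊗3 =
  [9, 14]
  [8, 9]

Each entry (A^⊗3)_ij equals the minimum over all length-3 walks i = v_0 → v_1 → … → v_3 = j of Σ_t A[v_t][v_{t+1}]. For example, for (i, j) = (0, 1) we minimise over 4 possible intermediate vertex sequences; the minimum is 14, attained along the walk 0 → 0 → 0 → 1.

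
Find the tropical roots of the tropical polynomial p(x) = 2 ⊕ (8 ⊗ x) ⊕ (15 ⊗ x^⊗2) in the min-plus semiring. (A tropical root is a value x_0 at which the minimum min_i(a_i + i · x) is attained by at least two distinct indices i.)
Roots: {-7, -6}

Each tropical root is a break point of the lower envelope of the lines y = a_i + i · x (there are 3 lines, with slopes 0, 1, ..., 2). Only the lines that attain the minimum somewhere contribute to roots; other lines are dominated. Here the surviving (envelope) indices are i = 2, i = 1, i = 0.
Intersections between consecutive envelope lines give the roots: for adjacent envelope indices i < j the intersection is x = (a_i − a_j) / (j − i). Reading off the sorted break points: {-7, -6}.
Verification: at each break x_0, at least two indices attain the minimum of min_i(a_i + i · x_0).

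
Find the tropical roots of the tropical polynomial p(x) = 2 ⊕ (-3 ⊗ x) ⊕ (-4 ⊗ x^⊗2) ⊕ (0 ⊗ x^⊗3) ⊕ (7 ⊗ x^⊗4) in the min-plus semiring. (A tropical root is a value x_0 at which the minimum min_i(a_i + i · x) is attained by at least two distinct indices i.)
Roots: {-7, -4, 1, 5}

Each tropical root is a break point of the lower envelope of the lines y = a_i + i · x (there are 5 lines, with slopes 0, 1, ..., 4). Only the lines that attain the minimum somewhere contribute to roots; other lines are dominated. Here the surviving (envelope) indices are i = 4, i = 3, i = 2, i = 1, i = 0.
Intersections between consecutive envelope lines give the roots: for adjacent envelope indices i < j the intersection is x = (a_i − a_j) / (j − i). Reading off the sorted break points: {-7, -4, 1, 5}.
Verification: at each break x_0, at least two indices attain the minimum of min_i(a_i + i · x_0).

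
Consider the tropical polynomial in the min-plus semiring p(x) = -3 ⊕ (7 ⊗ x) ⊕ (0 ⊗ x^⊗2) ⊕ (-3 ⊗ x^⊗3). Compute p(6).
p(6) = -3

A tropical monomial a ⊗ x^⊗i evaluates to a + i · x. Evaluating each term at x = 6:
  Term 0 contributes -3 + 0 · 6 = -3
  Term 1 contributes 7 + 1 · 6 = 13
  Term 2 contributes 0 + 2 · 6 = 12
  Term 3 contributes -3 + 3 · 6 = 15
p(6) = ⊕ of these = min[-3, 13, 12, 15] = -3.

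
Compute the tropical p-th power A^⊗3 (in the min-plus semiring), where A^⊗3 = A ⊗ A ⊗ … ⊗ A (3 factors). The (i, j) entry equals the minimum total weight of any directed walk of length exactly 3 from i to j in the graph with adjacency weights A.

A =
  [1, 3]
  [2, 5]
A^⊗3 =
  [3, 5]
  [4, 6]

Each entry (A^⊗3)_ij equals the minimum over all length-3 walks i = v_0 → v_1 → … → v_3 = j of Σ_t A[v_t][v_{t+1}]. For example, for (i, j) = (0, 1) we minimise over 4 possible intermediate vertex sequences; the minimum is 5, attained along the walk 0 → 0 → 0 → 1.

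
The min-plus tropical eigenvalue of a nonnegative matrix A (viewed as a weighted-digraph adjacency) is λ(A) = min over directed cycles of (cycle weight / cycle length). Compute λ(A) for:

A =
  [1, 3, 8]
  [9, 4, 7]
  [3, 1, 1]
λ(A) = 1

Enumerate directed cycles and compute their means (weight / length). Sample:
  cycle 0 → 0: weight = 1, length = 1, mean = 1/1 ≈ 1.000
  cycle 1 → 1: weight = 4, length = 1, mean = 4/1 ≈ 4.000
  cycle 2 → 2: weight = 1, length = 1, mean = 1/1 ≈ 1.000
  cycle 0 → 1 → 0: weight = 12, length = 2, mean = 12/2 ≈ 6.000
  cycle 0 → 2 → 0: weight = 11, length = 2, mean = 11/2 ≈ 5.500
  cycle 1 → 0 → 1: weight = 12, length = 2, mean = 12/2 ≈ 6.000
Minimum mean = 1.000, attained e.g. along the cycle 0 → 0 with weight 1 and length 1. So λ(A) = 1/1 = 1.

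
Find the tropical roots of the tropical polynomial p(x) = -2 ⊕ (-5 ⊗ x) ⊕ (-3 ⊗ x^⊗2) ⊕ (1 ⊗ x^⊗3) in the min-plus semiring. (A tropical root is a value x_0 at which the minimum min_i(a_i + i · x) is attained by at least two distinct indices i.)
Roots: {-4, -2, 3}

Each tropical root is a break point of the lower envelope of the lines y = a_i + i · x (there are 4 lines, with slopes 0, 1, ..., 3). Only the lines that attain the minimum somewhere contribute to roots; other lines are dominated. Here the surviving (envelope) indices are i = 3, i = 2, i = 1, i = 0.
Intersections between consecutive envelope lines give the roots: for adjacent envelope indices i < j the intersection is x = (a_i − a_j) / (j − i). Reading off the sorted break points: {-4, -2, 3}.
Verification: at each break x_0, at least two indices attain the minimum of min_i(a_i + i · x_0).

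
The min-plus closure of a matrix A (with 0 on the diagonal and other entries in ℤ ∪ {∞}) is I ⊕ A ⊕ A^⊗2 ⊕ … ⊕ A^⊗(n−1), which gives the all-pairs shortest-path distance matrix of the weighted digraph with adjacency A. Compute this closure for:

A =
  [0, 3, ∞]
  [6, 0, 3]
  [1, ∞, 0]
Closure =
  [0, 3, 6]
  [4, 0, 3]
  [1, 4, 0]

This is the Floyd-Warshall all-pairs shortest-path computation. For each intermediate vertex k = 0, 1, …, 2, update dist[i][j] ← min(dist[i][j], dist[i][k] + dist[k][j]). The final matrix gives, for each (i, j), the minimum total weight of any directed path from i to j (possibly empty when i = j).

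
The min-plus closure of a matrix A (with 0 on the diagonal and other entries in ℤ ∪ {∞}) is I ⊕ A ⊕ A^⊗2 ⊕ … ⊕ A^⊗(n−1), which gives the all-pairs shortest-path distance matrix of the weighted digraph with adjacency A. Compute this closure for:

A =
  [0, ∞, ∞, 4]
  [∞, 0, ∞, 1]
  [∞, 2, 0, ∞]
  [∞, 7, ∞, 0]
Closure =
  [0, 11, ∞, 4]
  [∞, 0, ∞, 1]
  [∞, 2, 0, 3]
  [∞, 7, ∞, 0]

This is the Floyd-Warshall all-pairs shortest-path computation. For each intermediate vertex k = 0, 1, …, 3, update dist[i][j] ← min(dist[i][j], dist[i][k] + dist[k][j]). The final matrix gives, for each (i, j), the minimum total weight of any directed path from i to j (possibly empty when i = j).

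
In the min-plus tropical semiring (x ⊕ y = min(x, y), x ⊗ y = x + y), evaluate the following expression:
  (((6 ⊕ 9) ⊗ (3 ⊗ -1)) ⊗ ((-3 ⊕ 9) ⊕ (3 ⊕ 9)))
(((6 ⊕ 9) ⊗ (3 ⊗ -1)) ⊗ ((-3 ⊕ 9) ⊕ (3 ⊕ 9))) = 5

Expand innermost to outermost. Recall ⊕ takes the minimum of its arguments and ⊗ takes their sum. Working out the expression (((6 ⊕ 9) ⊗ (3 ⊗ -1)) ⊗ ((-3 ⊕ 9) ⊕ (3 ⊕ 9))) gives 5.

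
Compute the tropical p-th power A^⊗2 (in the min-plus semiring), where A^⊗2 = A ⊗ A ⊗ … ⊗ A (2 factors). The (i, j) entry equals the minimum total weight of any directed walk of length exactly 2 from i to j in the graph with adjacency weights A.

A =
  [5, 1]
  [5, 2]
A^⊗2 =
  [6, 3]
  [7, 4]

Each entry (A^⊗2)_ij equals the minimum over all length-2 walks i = v_0 → v_1 → … → v_2 = j of Σ_t A[v_t][v_{t+1}]. For example, for (i, j) = (0, 1) we minimise over 2 possible intermediate vertex sequences; the minimum is 3, attained along the walk 0 → 1 → 1.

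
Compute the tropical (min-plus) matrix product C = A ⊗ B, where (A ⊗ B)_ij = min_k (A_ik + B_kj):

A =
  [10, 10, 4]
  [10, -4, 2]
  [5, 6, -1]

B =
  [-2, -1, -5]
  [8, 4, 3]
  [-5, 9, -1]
A ⊗ B =
  [-1, 9, 3]
  [-3, 0, -1]
  [-6, 4, -2]

Apply the min-plus product entry-by-entry:
  C[0][0] = min over k of (A[0][0] + B[0][0] = 10 + -2 = 8, A[0][1] + B[1][0] = 10 + 8 = 18, A[0][2] + B[2][0] = 4 + -5 = -1) = -1 (attained at k = 2)
  C[0][1] = min over k of (A[0][0] + B[0][1] = 10 + -1 = 9, A[0][1] + B[1][1] = 10 + 4 = 14, A[0][2] + B[2][1] = 4 + 9 = 13) = 9 (attained at k = 0)
  C[0][2] = min over k of (A[0][0] + B[0][2] = 10 + -5 = 5, A[0][1] + B[1][2] = 10 + 3 = 13, A[0][2] + B[2][2] = 4 + -1 = 3) = 3 (attained at k = 2)
  C[1][0] = min over k of (A[1][0] + B[0][0] = 10 + -2 = 8, A[1][1] + B[1][0] = -4 + 8 = 4, A[1][2] + B[2][0] = 2 + -5 = -3) = -3 (attained at k = 2)
  C[1][1] = min over k of (A[1][0] + B[0][1] = 10 + -1 = 9, A[1][1] + B[1][1] = -4 + 4 = 0, A[1][2] + B[2][1] = 2 + 9 = 11) = 0 (attained at k = 1)
  C[1][2] = min over k of (A[1][0] + B[0][2] = 10 + -5 = 5, A[1][1] + B[1][2] = -4 + 3 = -1, A[1][2] + B[2][2] = 2 + -1 = 1) = -1 (attained at k = 1)
  C[2][0] = min over k of (A[2][0] + B[0][0] = 5 + -2 = 3, A[2][1] + B[1][0] = 6 + 8 = 14, A[2][2] + B[2][0] = -1 + -5 = -6) = -6 (attained at k = 2)
  C[2][1] = min over k of (A[2][0] + B[0][1] = 5 + -1 = 4, A[2][1] + B[1][1] = 6 + 4 = 10, A[2][2] + B[2][1] = -1 + 9 = 8) = 4 (attained at k = 0)
  C[2][2] = min over k of (A[2][0] + B[0][2] = 5 + -5 = 0, A[2][1] + B[1][2] = 6 + 3 = 9, A[2][2] + B[2][2] = -1 + -1 = -2) = -2 (attained at k = 2)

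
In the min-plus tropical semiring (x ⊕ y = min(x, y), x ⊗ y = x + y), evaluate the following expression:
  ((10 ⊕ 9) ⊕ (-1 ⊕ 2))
((10 ⊕ 9) ⊕ (-1 ⊕ 2)) = -1

Expand innermost to outermost. Recall ⊕ takes the minimum of its arguments and ⊗ takes their sum. Working out the expression ((10 ⊕ 9) ⊕ (-1 ⊕ 2)) gives -1.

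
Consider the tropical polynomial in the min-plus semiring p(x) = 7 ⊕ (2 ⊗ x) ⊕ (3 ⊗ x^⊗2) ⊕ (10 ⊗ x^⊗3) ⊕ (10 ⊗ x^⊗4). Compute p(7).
p(7) = 7

A tropical monomial a ⊗ x^⊗i evaluates to a + i · x. Evaluating each term at x = 7:
  Term 0 contributes 7 + 0 · 7 = 7
  Term 1 contributes 2 + 1 · 7 = 9
  Term 2 contributes 3 + 2 · 7 = 17
  Term 3 contributes 10 + 3 · 7 = 31
  Term 4 contributes 10 + 4 · 7 = 38
p(7) = ⊕ of these = min[7, 9, 17, 31, 38] = 7.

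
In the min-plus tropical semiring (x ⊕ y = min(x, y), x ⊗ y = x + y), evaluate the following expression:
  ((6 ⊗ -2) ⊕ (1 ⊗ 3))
((6 ⊗ -2) ⊕ (1 ⊗ 3)) = 4

Expand innermost to outermost. Recall ⊕ takes the minimum of its arguments and ⊗ takes their sum. Working out the expression ((6 ⊗ -2) ⊕ (1 ⊗ 3)) gives 4.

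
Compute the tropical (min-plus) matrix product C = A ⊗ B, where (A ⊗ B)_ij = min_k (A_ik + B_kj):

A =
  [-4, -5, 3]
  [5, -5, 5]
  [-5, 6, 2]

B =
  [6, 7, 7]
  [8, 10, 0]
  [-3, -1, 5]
A ⊗ B =
  [0, 2, -5]
  [2, 4, -5]
  [-1, 1, 2]

Apply the min-plus product entry-by-entry:
  C[0][0] = min over k of (A[0][0] + B[0][0] = -4 + 6 = 2, A[0][1] + B[1][0] = -5 + 8 = 3, A[0][2] + B[2][0] = 3 + -3 = 0) = 0 (attained at k = 2)
  C[0][1] = min over k of (A[0][0] + B[0][1] = -4 + 7 = 3, A[0][1] + B[1][1] = -5 + 10 = 5, A[0][2] + B[2][1] = 3 + -1 = 2) = 2 (attained at k = 2)
  C[0][2] = min over k of (A[0][0] + B[0][2] = -4 + 7 = 3, A[0][1] + B[1][2] = -5 + 0 = -5, A[0][2] + B[2][2] = 3 + 5 = 8) = -5 (attained at k = 1)
  C[1][0] = min over k of (A[1][0] + B[0][0] = 5 + 6 = 11, A[1][1] + B[1][0] = -5 + 8 = 3, A[1][2] + B[2][0] = 5 + -3 = 2) = 2 (attained at k = 2)
  C[1][1] = min over k of (A[1][0] + B[0][1] = 5 + 7 = 12, A[1][1] + B[1][1] = -5 + 10 = 5, A[1][2] + B[2][1] = 5 + -1 = 4) = 4 (attained at k = 2)
  C[1][2] = min over k of (A[1][0] + B[0][2] = 5 + 7 = 12, A[1][1] + B[1][2] = -5 + 0 = -5, A[1][2] + B[2][2] = 5 + 5 = 10) = -5 (attained at k = 1)
  C[2][0] = min over k of (A[2][0] + B[0][0] = -5 + 6 = 1, A[2][1] + B[1][0] = 6 + 8 = 14, A[2][2] + B[2][0] = 2 + -3 = -1) = -1 (attained at k = 2)
  C[2][1] = min over k of (A[2][0] + B[0][1] = -5 + 7 = 2, A[2][1] + B[1][1] = 6 + 10 = 16, A[2][2] + B[2][1] = 2 + -1 = 1) = 1 (attained at k = 2)
  C[2][2] = min over k of (A[2][0] + B[0][2] = -5 + 7 = 2, A[2][1] + B[1][2] = 6 + 0 = 6, A[2][2] + B[2][2] = 2 + 5 = 7) = 2 (attained at k = 0)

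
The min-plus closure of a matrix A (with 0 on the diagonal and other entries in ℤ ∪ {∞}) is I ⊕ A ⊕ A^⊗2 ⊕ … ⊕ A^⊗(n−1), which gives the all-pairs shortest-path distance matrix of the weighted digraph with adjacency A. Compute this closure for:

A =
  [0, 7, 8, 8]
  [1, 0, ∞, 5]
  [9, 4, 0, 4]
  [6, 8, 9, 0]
Closure =
  [0, 7, 8, 8]
  [1, 0, 9, 5]
  [5, 4, 0, 4]
  [6, 8, 9, 0]

This is the Floyd-Warshall all-pairs shortest-path computation. For each intermediate vertex k = 0, 1, …, 3, update dist[i][j] ← min(dist[i][j], dist[i][k] + dist[k][j]). The final matrix gives, for each (i, j), the minimum total weight of any directed path from i to j (possibly empty when i = j).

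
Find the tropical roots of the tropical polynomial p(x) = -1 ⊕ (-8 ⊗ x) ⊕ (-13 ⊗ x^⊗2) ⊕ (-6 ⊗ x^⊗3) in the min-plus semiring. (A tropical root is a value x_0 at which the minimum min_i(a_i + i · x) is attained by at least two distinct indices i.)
Roots: {-7, 5, 7}

Each tropical root is a break point of the lower envelope of the lines y = a_i + i · x (there are 4 lines, with slopes 0, 1, ..., 3). Only the lines that attain the minimum somewhere contribute to roots; other lines are dominated. Here the surviving (envelope) indices are i = 3, i = 2, i = 1, i = 0.
Intersections between consecutive envelope lines give the roots: for adjacent envelope indices i < j the intersection is x = (a_i − a_j) / (j − i). Reading off the sorted break points: {-7, 5, 7}.
Verification: at each break x_0, at least two indices attain the minimum of min_i(a_i + i · x_0).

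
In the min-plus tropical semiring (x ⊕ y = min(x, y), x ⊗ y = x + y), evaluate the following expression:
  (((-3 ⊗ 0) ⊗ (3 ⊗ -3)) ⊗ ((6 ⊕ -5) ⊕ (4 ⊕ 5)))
(((-3 ⊗ 0) ⊗ (3 ⊗ -3)) ⊗ ((6 ⊕ -5) ⊕ (4 ⊕ 5))) = -8

Expand innermost to outermost. Recall ⊕ takes the minimum of its arguments and ⊗ takes their sum. Working out the expression (((-3 ⊗ 0) ⊗ (3 ⊗ -3)) ⊗ ((6 ⊕ -5) ⊕ (4 ⊕ 5))) gives -8.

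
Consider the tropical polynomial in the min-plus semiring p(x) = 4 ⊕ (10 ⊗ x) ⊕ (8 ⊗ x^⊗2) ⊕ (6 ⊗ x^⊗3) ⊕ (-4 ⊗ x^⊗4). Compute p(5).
p(5) = 4

A tropical monomial a ⊗ x^⊗i evaluates to a + i · x. Evaluating each term at x = 5:
  Term 0 contributes 4 + 0 · 5 = 4
  Term 1 contributes 10 + 1 · 5 = 15
  Term 2 contributes 8 + 2 · 5 = 18
  Term 3 contributes 6 + 3 · 5 = 21
  Term 4 contributes -4 + 4 · 5 = 16
p(5) = ⊕ of these = min[4, 15, 18, 21, 16] = 4.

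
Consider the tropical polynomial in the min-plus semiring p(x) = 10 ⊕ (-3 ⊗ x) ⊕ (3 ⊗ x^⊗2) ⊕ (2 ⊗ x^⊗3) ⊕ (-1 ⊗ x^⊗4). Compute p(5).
p(5) = 2

A tropical monomial a ⊗ x^⊗i evaluates to a + i · x. Evaluating each term at x = 5:
  Term 0 contributes 10 + 0 · 5 = 10
  Term 1 contributes -3 + 1 · 5 = 2
  Term 2 contributes 3 + 2 · 5 = 13
  Term 3 contributes 2 + 3 · 5 = 17
  Term 4 contributes -1 + 4 · 5 = 19
p(5) = ⊕ of these = min[10, 2, 13, 17, 19] = 2.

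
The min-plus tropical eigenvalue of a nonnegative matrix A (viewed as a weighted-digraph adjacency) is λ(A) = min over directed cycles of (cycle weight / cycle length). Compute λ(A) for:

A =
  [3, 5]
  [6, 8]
λ(A) = 3

Enumerate directed cycles and compute their means (weight / length). Sample:
  cycle 0 → 0: weight = 3, length = 1, mean = 3/1 ≈ 3.000
  cycle 1 → 1: weight = 8, length = 1, mean = 8/1 ≈ 8.000
  cycle 0 → 1 → 0: weight = 11, length = 2, mean = 11/2 ≈ 5.500
  cycle 1 → 0 → 1: weight = 11, length = 2, mean = 11/2 ≈ 5.500
Minimum mean = 3.000, attained e.g. along the cycle 0 → 0 with weight 3 and length 1. So λ(A) = 3/1 = 3.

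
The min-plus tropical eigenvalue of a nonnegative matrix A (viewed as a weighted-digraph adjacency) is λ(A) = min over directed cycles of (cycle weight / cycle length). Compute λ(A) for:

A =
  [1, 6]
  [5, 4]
λ(A) = 1

Enumerate directed cycles and compute their means (weight / length). Sample:
  cycle 0 → 0: weight = 1, length = 1, mean = 1/1 ≈ 1.000
  cycle 1 → 1: weight = 4, length = 1, mean = 4/1 ≈ 4.000
  cycle 0 → 1 → 0: weight = 11, length = 2, mean = 11/2 ≈ 5.500
  cycle 1 → 0 → 1: weight = 11, length = 2, mean = 11/2 ≈ 5.500
Minimum mean = 1.000, attained e.g. along the cycle 0 → 0 with weight 1 and length 1. So λ(A) = 1/1 = 1.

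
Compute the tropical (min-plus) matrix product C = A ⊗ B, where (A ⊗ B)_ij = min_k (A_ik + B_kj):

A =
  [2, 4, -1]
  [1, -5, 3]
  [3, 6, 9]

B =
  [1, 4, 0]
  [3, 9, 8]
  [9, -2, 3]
A ⊗ B =
  [3, -3, 2]
  [-2, 1, 1]
  [4, 7, 3]

Apply the min-plus product entry-by-entry:
  C[0][0] = min over k of (A[0][0] + B[0][0] = 2 + 1 = 3, A[0][1] + B[1][0] = 4 + 3 = 7, A[0][2] + B[2][0] = -1 + 9 = 8) = 3 (attained at k = 0)
  C[0][1] = min over k of (A[0][0] + B[0][1] = 2 + 4 = 6, A[0][1] + B[1][1] = 4 + 9 = 13, A[0][2] + B[2][1] = -1 + -2 = -3) = -3 (attained at k = 2)
  C[0][2] = min over k of (A[0][0] + B[0][2] = 2 + 0 = 2, A[0][1] + B[1][2] = 4 + 8 = 12, A[0][2] + B[2][2] = -1 + 3 = 2) = 2 (attained at k = 0)
  C[1][0] = min over k of (A[1][0] + B[0][0] = 1 + 1 = 2, A[1][1] + B[1][0] = -5 + 3 = -2, A[1][2] + B[2][0] = 3 + 9 = 12) = -2 (attained at k = 1)
  C[1][1] = min over k of (A[1][0] + B[0][1] = 1 + 4 = 5, A[1][1] + B[1][1] = -5 + 9 = 4, A[1][2] + B[2][1] = 3 + -2 = 1) = 1 (attained at k = 2)
  C[1][2] = min over k of (A[1][0] + B[0][2] = 1 + 0 = 1, A[1][1] + B[1][2] = -5 + 8 = 3, A[1][2] + B[2][2] = 3 + 3 = 6) = 1 (attained at k = 0)
  C[2][0] = min over k of (A[2][0] + B[0][0] = 3 + 1 = 4, A[2][1] + B[1][0] = 6 + 3 = 9, A[2][2] + B[2][0] = 9 + 9 = 18) = 4 (attained at k = 0)
  C[2][1] = min over k of (A[2][0] + B[0][1] = 3 + 4 = 7, A[2][1] + B[1][1] = 6 + 9 = 15, A[2][2] + B[2][1] = 9 + -2 = 7) = 7 (attained at k = 0)
  C[2][2] = min over k of (A[2][0] + B[0][2] = 3 + 0 = 3, A[2][1] + B[1][2] = 6 + 8 = 14, A[2][2] + B[2][2] = 9 + 3 = 12) = 3 (attained at k = 0)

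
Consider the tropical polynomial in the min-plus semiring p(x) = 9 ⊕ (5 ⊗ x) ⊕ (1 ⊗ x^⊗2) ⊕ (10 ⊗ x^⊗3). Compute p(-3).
p(-3) = -5

A tropical monomial a ⊗ x^⊗i evaluates to a + i · x. Evaluating each term at x = -3:
  Term 0 contributes 9 + 0 · -3 = 9
  Term 1 contributes 5 + 1 · -3 = 2
  Term 2 contributes 1 + 2 · -3 = -5
  Term 3 contributes 10 + 3 · -3 = 1
p(-3) = ⊕ of these = min[9, 2, -5, 1] = -5.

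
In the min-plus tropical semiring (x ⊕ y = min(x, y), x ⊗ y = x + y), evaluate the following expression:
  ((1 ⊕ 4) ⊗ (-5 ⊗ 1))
((1 ⊕ 4) ⊗ (-5 ⊗ 1)) = -3

Expand innermost to outermost. Recall ⊕ takes the minimum of its arguments and ⊗ takes their sum. Working out the expression ((1 ⊕ 4) ⊗ (-5 ⊗ 1)) gives -3.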